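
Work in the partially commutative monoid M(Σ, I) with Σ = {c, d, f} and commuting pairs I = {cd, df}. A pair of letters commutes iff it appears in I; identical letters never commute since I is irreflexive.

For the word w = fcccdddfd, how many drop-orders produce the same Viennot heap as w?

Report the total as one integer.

126

piece 0:f — minimal
piece 1:c rests on {0:f}
piece 2:c rests on {1:c}
piece 3:c rests on {2:c}
piece 4:d — minimal
piece 5:d rests on {4:d}
piece 6:d rests on {5:d}
piece 7:f rests on {3:c}
piece 8:d rests on {6:d}
minimal pieces: {0:f, 4:d}
ways to finish when only these pieces remain (= sum over removing one remaining piece with nothing left below it):
  1 left: {7}→1  {8}→1
  2 left: {3,7}→1  {6,8}→1  {7,8}→2
  3 left: {2,3,7}→1  {3,7,8}→3  {5,6,8}→1  {6,7,8}→3
  4 left: {1,2,3,7}→1  {2,3,7,8}→4  {3,6,7,8}→6  {4,5,6,8}→1  {5,6,7,8}→4
  5 left: {0,1,2,3,7}→1  {1,2,3,7,8}→5  {2,3,6,7,8}→10  {3,5,6,7,8}→10  {4,5,6,7,8}→5
  6 left: {0,1,2,3,7,8}→6  {1,2,3,6,7,8}→15  {2,3,5,6,7,8}→20  {3,4,5,6,7,8}→15
  7 left: {0,1,2,3,6,7,8}→21  {1,2,3,5,6,7,8}→35  {2,3,4,5,6,7,8}→35
  placing 0:f first → 70 extensions
  placing 4:d first → 56 extensions
total linear extensions = 126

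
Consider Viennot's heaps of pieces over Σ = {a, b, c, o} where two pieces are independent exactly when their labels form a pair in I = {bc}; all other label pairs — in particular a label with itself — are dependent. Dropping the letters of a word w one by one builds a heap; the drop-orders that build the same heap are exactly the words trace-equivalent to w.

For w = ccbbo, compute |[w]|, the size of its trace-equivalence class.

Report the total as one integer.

6

#0=c has no predecessor
#1=c depends on [0:c]
#2=b has no predecessor
#3=b depends on [2:b]
#4=o depends on [1:c, 3:b]
sources: [0:c, 2:b]
N(rest) = Σ N(rest − s) over sources s of rest; N(one piece) = 1:
  size 1 → [4]=1
  size 2 → [1,4]=1  [3,4]=1
  size 3 → [0,1,4]=1  [1,3,4]=2  [2,3,4]=1
  first=0(c) contributes 3
  first=2(b) contributes 3
|[w]| = 6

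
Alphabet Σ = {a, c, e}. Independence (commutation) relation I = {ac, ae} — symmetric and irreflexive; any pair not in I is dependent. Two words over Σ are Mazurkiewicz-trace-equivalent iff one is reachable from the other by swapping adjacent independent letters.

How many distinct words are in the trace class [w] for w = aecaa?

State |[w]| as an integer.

10

0(a) covers ∅
1(e) covers ∅
2(c) covers 1:e
3(a) covers 0:a
4(a) covers 3:a
floor of heap: 0:a, 1:e
completions by unplaced set U, small U first (add the entries for U minus each lowest piece of U):
  |U|=1: {2}:1  {4}:1
  |U|=2: {1,2}:1  {2,4}:2  {3,4}:1
  |U|=3: {0,3,4}:1  {1,2,4}:3  {2,3,4}:3
  start at 0(a): 6
  start at 1(e): 4
sum over floor = 10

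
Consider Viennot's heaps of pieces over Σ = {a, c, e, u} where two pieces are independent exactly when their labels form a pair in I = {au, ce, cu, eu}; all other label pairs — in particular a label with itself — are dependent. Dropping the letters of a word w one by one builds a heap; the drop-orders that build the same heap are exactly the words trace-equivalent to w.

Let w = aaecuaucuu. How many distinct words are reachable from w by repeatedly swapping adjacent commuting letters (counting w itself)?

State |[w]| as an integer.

piece 0:a — minimal
piece 1:a rests on {0:a}
piece 2:e rests on {1:a}
piece 3:c rests on {1:a}
piece 4:u — minimal
piece 5:a rests on {2:e, 3:c}
piece 6:u rests on {4:u}
piece 7:c rests on {5:a}
piece 8:u rests on {6:u}
piece 9:u rests on {8:u}
minimal pieces: {0:a, 4:u}
ways to finish when only these pieces remain (= sum over removing one remaining piece with nothing left below it):
  1 left: {7}→1  {9}→1
  2 left: {5,7}→1  {7,9}→2  {8,9}→1
  3 left: {2,5,7}→1  {3,5,7}→1  {5,7,9}→3  {6,8,9}→1  {7,8,9}→3
  4 left: {2,3,5,7}→2  {2,5,7,9}→4  {3,5,7,9}→4  {4,6,8,9}→1  {5,7,8,9}→6  {6,7,8,9}→4
  5 left: {1,2,3,5,7}→2  {2,3,5,7,9}→10  {2,5,7,8,9}→10  {3,5,7,8,9}→10  {4,6,7,8,9}→5  {5,6,7,8,9}→10
  6 left: {0,1,2,3,5,7}→2  {1,2,3,5,7,9}→12  {2,3,5,7,8,9}→30  {2,5,6,7,8,9}→20  {3,5,6,7,8,9}→20  {4,5,6,7,8,9}→15
  7 left: {0,1,2,3,5,7,9}→14  {1,2,3,5,7,8,9}→42  {2,3,5,6,7,8,9}→70  {2,4,5,6,7,8,9}→35  {3,4,5,6,7,8,9}→35
  8 left: {0,1,2,3,5,7,8,9}→56  {1,2,3,5,6,7,8,9}→112  {2,3,4,5,6,7,8,9}→140
  placing 0:a first → 252 extensions
  placing 4:u first → 168 extensions
total linear extensions = 420

420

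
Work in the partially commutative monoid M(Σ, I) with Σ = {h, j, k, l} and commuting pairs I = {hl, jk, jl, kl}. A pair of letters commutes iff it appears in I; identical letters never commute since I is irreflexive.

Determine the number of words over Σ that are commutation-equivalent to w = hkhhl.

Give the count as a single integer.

5

0(h) covers ∅
1(k) covers 0:h
2(h) covers 1:k
3(h) covers 2:h
4(l) covers ∅
floor of heap: 0:h, 4:l
completions by unplaced set U, small U first (add the entries for U minus each lowest piece of U):
  |U|=1: {3}:1  {4}:1
  |U|=2: {2,3}:1  {3,4}:2
  |U|=3: {1,2,3}:1  {2,3,4}:3
  start at 0(h): 4
  start at 4(l): 1
sum over floor = 5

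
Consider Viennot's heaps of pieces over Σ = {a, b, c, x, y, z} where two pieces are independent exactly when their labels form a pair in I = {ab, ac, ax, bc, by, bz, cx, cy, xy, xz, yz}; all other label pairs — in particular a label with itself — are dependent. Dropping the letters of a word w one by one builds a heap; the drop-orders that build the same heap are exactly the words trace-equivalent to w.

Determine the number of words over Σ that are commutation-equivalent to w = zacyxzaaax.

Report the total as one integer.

0(z) covers ∅
1(a) covers 0:z
2(c) covers 0:z
3(y) covers 1:a
4(x) covers ∅
5(z) covers 1:a, 2:c
6(a) covers 3:y, 5:z
7(a) covers 6:a
8(a) covers 7:a
9(x) covers 4:x
floor of heap: 0:z, 4:x
completions by unplaced set U, small U first (add the entries for U minus each lowest piece of U):
  |U|=1: {8}:1  {9}:1
  |U|=2: {4,9}:1  {7,8}:1  {8,9}:2
  |U|=3: {4,8,9}:3  {6,7,8}:1  {7,8,9}:3
  |U|=4: {3,6,7,8}:1  {4,7,8,9}:6  {5,6,7,8}:1  {6,7,8,9}:4
  |U|=5: {2,5,6,7,8}:1  {3,5,6,7,8}:2  {3,6,7,8,9}:5  {4,6,7,8,9}:10  {5,6,7,8,9}:5
  |U|=6: {1,3,5,6,7,8}:2  {2,3,5,6,7,8}:3  {2,5,6,7,8,9}:6  {3,4,6,7,8,9}:15  {3,5,6,7,8,9}:12  {4,5,6,7,8,9}:15
  |U|=7: {1,2,3,5,6,7,8}:5  {1,3,5,6,7,8,9}:14  {2,3,5,6,7,8,9}:21  {2,4,5,6,7,8,9}:21  {3,4,5,6,7,8,9}:42
  |U|=8: {0,1,2,3,5,6,7,8}:5  {1,2,3,5,6,7,8,9}:40  {1,3,4,5,6,7,8,9}:56  {2,3,4,5,6,7,8,9}:84
  start at 0(z): 180
  start at 4(x): 45
sum over floor = 225

225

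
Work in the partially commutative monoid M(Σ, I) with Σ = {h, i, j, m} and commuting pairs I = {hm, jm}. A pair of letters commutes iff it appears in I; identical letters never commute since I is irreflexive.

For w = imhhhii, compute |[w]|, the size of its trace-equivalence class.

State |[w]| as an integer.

0(i) covers ∅
1(m) covers 0:i
2(h) covers 0:i
3(h) covers 2:h
4(h) covers 3:h
5(i) covers 1:m, 4:h
6(i) covers 5:i
floor of heap: 0:i
completions by unplaced set U, small U first (add the entries for U minus each lowest piece of U):
  |U|=1: {6}:1
  |U|=2: {5,6}:1
  |U|=3: {1,5,6}:1  {4,5,6}:1
  |U|=4: {1,4,5,6}:2  {3,4,5,6}:1
  |U|=5: {1,3,4,5,6}:3  {2,3,4,5,6}:1
  start at 0(i): 4

4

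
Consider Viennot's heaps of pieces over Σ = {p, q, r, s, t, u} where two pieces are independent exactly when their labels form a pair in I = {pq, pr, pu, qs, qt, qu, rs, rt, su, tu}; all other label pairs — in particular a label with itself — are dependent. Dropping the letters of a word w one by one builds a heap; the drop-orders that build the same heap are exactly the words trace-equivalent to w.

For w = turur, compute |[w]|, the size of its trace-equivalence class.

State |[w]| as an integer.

drop 0:t onto floor
drop 1:u onto floor
drop 2:r onto {1:u}
drop 3:u onto {2:r}
drop 4:r onto {3:u}
ground layer = {0:t, 1:u}
drop-orders for the pieces not yet dropped (sum over which currently-grounded one goes next):
  1 to go: {0} 1  {4} 1
  2 to go: {0,4} 2  {3,4} 1
  3 to go: {0,3,4} 3  {2,3,4} 1
  if 0:t drops first: 1 orders
  if 1:u drops first: 4 orders
heap linearizations: 5

5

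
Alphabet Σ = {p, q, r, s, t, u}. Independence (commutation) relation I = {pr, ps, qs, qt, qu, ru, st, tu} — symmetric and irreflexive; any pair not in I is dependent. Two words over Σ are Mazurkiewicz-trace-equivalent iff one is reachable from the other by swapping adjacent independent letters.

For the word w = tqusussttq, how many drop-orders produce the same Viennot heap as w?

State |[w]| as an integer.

drop 0:t onto floor
drop 1:q onto floor
drop 2:u onto floor
drop 3:s onto {2:u}
drop 4:u onto {3:s}
drop 5:s onto {4:u}
drop 6:s onto {5:s}
drop 7:t onto {0:t}
drop 8:t onto {7:t}
drop 9:q onto {1:q}
ground layer = {0:t, 1:q, 2:u}
drop-orders for the pieces not yet dropped (sum over which currently-grounded one goes next):
  1 to go: {6} 1  {8} 1  {9} 1
  2 to go: {1,9} 1  {5,6} 1  {6,8} 2  {6,9} 2  {7,8} 1  {8,9} 2
  3 to go: {0,7,8} 1  {1,6,9} 3  {1,8,9} 3  {4,5,6} 1  {5,6,8} 3  {5,6,9} 3  {6,7,8} 3  {6,8,9} 6  {7,8,9} 3
  4 to go: {0,6,7,8} 4  {0,7,8,9} 4  {1,5,6,9} 6  {1,6,8,9} 12  {1,7,8,9} 6  {3,4,5,6} 1  {4,5,6,8} 4  {4,5,6,9} 4  {5,6,7,8} 6  {5,6,8,9} 12  {6,7,8,9} 12
  5 to go: {0,1,7,8,9} 10  {0,5,6,7,8} 10  {0,6,7,8,9} 20  {1,4,5,6,9} 10  {1,5,6,8,9} 30  {1,6,7,8,9} 30  {2,3,4,5,6} 1  {3,4,5,6,8} 5  {3,4,5,6,9} 5  {4,5,6,7,8} 10  {4,5,6,8,9} 20  {5,6,7,8,9} 30
  6 to go: {0,1,6,7,8,9} 60  {0,4,5,6,7,8} 20  {0,5,6,7,8,9} 60  {1,3,4,5,6,9} 15  {1,4,5,6,8,9} 60  {1,5,6,7,8,9} 90  {2,3,4,5,6,8} 6  {2,3,4,5,6,9} 6  {3,4,5,6,7,8} 15  {3,4,5,6,8,9} 30  {4,5,6,7,8,9} 60
  7 to go: {0,1,5,6,7,8,9} 210  {0,3,4,5,6,7,8} 35  {0,4,5,6,7,8,9} 140  {1,2,3,4,5,6,9} 21  {1,3,4,5,6,8,9} 105  {1,4,5,6,7,8,9} 210  {2,3,4,5,6,7,8} 21  {2,3,4,5,6,8,9} 42  {3,4,5,6,7,8,9} 105
  8 to go: {0,1,4,5,6,7,8,9} 560  {0,2,3,4,5,6,7,8} 56  {0,3,4,5,6,7,8,9} 280  {1,2,3,4,5,6,8,9} 168  {1,3,4,5,6,7,8,9} 420  {2,3,4,5,6,7,8,9} 168
  if 0:t drops first: 756 orders
  if 1:q drops first: 504 orders
  if 2:u drops first: 1260 orders
heap linearizations: 2520

2520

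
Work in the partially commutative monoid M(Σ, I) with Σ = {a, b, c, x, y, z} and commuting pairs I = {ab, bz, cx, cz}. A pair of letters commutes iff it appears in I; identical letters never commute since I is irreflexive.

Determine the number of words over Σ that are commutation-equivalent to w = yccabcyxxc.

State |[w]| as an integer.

piece 0:y — minimal
piece 1:c rests on {0:y}
piece 2:c rests on {1:c}
piece 3:a rests on {2:c}
piece 4:b rests on {2:c}
piece 5:c rests on {3:a, 4:b}
piece 6:y rests on {5:c}
piece 7:x rests on {6:y}
piece 8:x rests on {7:x}
piece 9:c rests on {6:y}
minimal pieces: {0:y}
ways to finish when only these pieces remain (= sum over removing one remaining piece with nothing left below it):
  1 left: {8}→1  {9}→1
  2 left: {7,8}→1  {8,9}→2
  3 left: {7,8,9}→3
  4 left: {6,7,8,9}→3
  5 left: {5,6,7,8,9}→3
  6 left: {3,5,6,7,8,9}→3  {4,5,6,7,8,9}→3
  7 left: {3,4,5,6,7,8,9}→6
  8 left: {2,3,4,5,6,7,8,9}→6
  placing 0:y first → 6 extensions

6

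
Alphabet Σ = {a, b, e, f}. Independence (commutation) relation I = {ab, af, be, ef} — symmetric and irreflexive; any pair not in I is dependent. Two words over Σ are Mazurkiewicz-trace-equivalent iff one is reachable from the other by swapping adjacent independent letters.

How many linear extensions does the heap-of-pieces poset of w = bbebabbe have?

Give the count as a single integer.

piece 0:b — minimal
piece 1:b rests on {0:b}
piece 2:e — minimal
piece 3:b rests on {1:b}
piece 4:a rests on {2:e}
piece 5:b rests on {3:b}
piece 6:b rests on {5:b}
piece 7:e rests on {4:a}
minimal pieces: {0:b, 2:e}
ways to finish when only these pieces remain (= sum over removing one remaining piece with nothing left below it):
  1 left: {6}→1  {7}→1
  2 left: {4,7}→1  {5,6}→1  {6,7}→2
  3 left: {2,4,7}→1  {3,5,6}→1  {4,6,7}→3  {5,6,7}→3
  4 left: {1,3,5,6}→1  {2,4,6,7}→4  {3,5,6,7}→4  {4,5,6,7}→6
  5 left: {0,1,3,5,6}→1  {1,3,5,6,7}→5  {2,4,5,6,7}→10  {3,4,5,6,7}→10
  6 left: {0,1,3,5,6,7}→6  {1,3,4,5,6,7}→15  {2,3,4,5,6,7}→20
  placing 0:b first → 35 extensions
  placing 2:e first → 21 extensions
total linear extensions = 56

56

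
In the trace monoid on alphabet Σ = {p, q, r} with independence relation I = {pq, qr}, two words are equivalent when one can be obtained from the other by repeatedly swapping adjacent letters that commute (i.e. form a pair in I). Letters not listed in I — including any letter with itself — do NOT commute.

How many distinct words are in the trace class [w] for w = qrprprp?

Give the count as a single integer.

7

0(q) covers ∅
1(r) covers ∅
2(p) covers 1:r
3(r) covers 2:p
4(p) covers 3:r
5(r) covers 4:p
6(p) covers 5:r
floor of heap: 0:q, 1:r
completions by unplaced set U, small U first (add the entries for U minus each lowest piece of U):
  |U|=1: {0}:1  {6}:1
  |U|=2: {0,6}:2  {5,6}:1
  |U|=3: {0,5,6}:3  {4,5,6}:1
  |U|=4: {0,4,5,6}:4  {3,4,5,6}:1
  |U|=5: {0,3,4,5,6}:5  {2,3,4,5,6}:1
  start at 0(q): 1
  start at 1(r): 6
sum over floor = 7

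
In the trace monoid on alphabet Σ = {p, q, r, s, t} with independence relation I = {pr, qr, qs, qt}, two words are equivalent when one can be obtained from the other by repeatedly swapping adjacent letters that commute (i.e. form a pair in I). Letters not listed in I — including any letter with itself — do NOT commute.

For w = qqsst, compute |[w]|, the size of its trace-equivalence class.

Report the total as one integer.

10

0(q) covers ∅
1(q) covers 0:q
2(s) covers ∅
3(s) covers 2:s
4(t) covers 3:s
floor of heap: 0:q, 2:s
completions by unplaced set U, small U first (add the entries for U minus each lowest piece of U):
  |U|=1: {1}:1  {4}:1
  |U|=2: {0,1}:1  {1,4}:2  {3,4}:1
  |U|=3: {0,1,4}:3  {1,3,4}:3  {2,3,4}:1
  start at 0(q): 4
  start at 2(s): 6
sum over floor = 10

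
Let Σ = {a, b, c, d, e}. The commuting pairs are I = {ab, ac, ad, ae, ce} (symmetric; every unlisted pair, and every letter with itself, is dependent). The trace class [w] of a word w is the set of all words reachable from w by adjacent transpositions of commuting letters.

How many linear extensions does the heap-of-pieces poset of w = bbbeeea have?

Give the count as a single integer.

0(b) covers ∅
1(b) covers 0:b
2(b) covers 1:b
3(e) covers 2:b
4(e) covers 3:e
5(e) covers 4:e
6(a) covers ∅
floor of heap: 0:b, 6:a
completions by unplaced set U, small U first (add the entries for U minus each lowest piece of U):
  |U|=1: {5}:1  {6}:1
  |U|=2: {4,5}:1  {5,6}:2
  |U|=3: {3,4,5}:1  {4,5,6}:3
  |U|=4: {2,3,4,5}:1  {3,4,5,6}:4
  |U|=5: {1,2,3,4,5}:1  {2,3,4,5,6}:5
  start at 0(b): 6
  start at 6(a): 1
sum over floor = 7

7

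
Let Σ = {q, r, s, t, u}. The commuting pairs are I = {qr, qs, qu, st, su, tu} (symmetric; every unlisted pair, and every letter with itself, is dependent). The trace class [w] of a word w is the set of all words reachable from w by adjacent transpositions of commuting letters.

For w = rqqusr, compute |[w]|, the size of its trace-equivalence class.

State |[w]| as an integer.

piece 0:r — minimal
piece 1:q — minimal
piece 2:q rests on {1:q}
piece 3:u rests on {0:r}
piece 4:s rests on {0:r}
piece 5:r rests on {3:u, 4:s}
minimal pieces: {0:r, 1:q}
ways to finish when only these pieces remain (= sum over removing one remaining piece with nothing left below it):
  1 left: {2}→1  {5}→1
  2 left: {1,2}→1  {2,5}→2  {3,5}→1  {4,5}→1
  3 left: {1,2,5}→3  {2,3,5}→3  {2,4,5}→3  {3,4,5}→2
  4 left: {0,3,4,5}→2  {1,2,3,5}→6  {1,2,4,5}→6  {2,3,4,5}→8
  placing 0:r first → 20 extensions
  placing 1:q first → 10 extensions
total linear extensions = 30

30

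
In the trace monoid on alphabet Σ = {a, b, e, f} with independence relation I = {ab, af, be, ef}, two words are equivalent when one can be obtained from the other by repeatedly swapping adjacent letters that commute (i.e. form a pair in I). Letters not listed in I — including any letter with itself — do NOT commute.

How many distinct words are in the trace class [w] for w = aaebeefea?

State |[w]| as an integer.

piece 0:a — minimal
piece 1:a rests on {0:a}
piece 2:e rests on {1:a}
piece 3:b — minimal
piece 4:e rests on {2:e}
piece 5:e rests on {4:e}
piece 6:f rests on {3:b}
piece 7:e rests on {5:e}
piece 8:a rests on {7:e}
minimal pieces: {0:a, 3:b}
ways to finish when only these pieces remain (= sum over removing one remaining piece with nothing left below it):
  1 left: {6}→1  {8}→1
  2 left: {3,6}→1  {6,8}→2  {7,8}→1
  3 left: {3,6,8}→3  {5,7,8}→1  {6,7,8}→3
  4 left: {3,6,7,8}→6  {4,5,7,8}→1  {5,6,7,8}→4
  5 left: {2,4,5,7,8}→1  {3,5,6,7,8}→10  {4,5,6,7,8}→5
  6 left: {1,2,4,5,7,8}→1  {2,4,5,6,7,8}→6  {3,4,5,6,7,8}→15
  7 left: {0,1,2,4,5,7,8}→1  {1,2,4,5,6,7,8}→7  {2,3,4,5,6,7,8}→21
  placing 0:a first → 28 extensions
  placing 3:b first → 8 extensions
total linear extensions = 36

36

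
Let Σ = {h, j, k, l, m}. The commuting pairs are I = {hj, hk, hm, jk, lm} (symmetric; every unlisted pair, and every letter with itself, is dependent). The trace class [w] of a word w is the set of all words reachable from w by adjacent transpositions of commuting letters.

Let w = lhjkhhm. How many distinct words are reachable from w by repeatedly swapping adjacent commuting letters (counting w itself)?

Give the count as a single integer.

drop 0:l onto floor
drop 1:h onto {0:l}
drop 2:j onto {0:l}
drop 3:k onto {0:l}
drop 4:h onto {1:h}
drop 5:h onto {4:h}
drop 6:m onto {2:j, 3:k}
ground layer = {0:l}
drop-orders for the pieces not yet dropped (sum over which currently-grounded one goes next):
  1 to go: {5} 1  {6} 1
  2 to go: {2,6} 1  {3,6} 1  {4,5} 1  {5,6} 2
  3 to go: {1,4,5} 1  {2,3,6} 2  {2,5,6} 3  {3,5,6} 3  {4,5,6} 3
  4 to go: {1,4,5,6} 4  {2,3,5,6} 8  {2,4,5,6} 6  {3,4,5,6} 6
  5 to go: {1,2,4,5,6} 10  {1,3,4,5,6} 10  {2,3,4,5,6} 20
  if 0:l drops first: 40 orders

40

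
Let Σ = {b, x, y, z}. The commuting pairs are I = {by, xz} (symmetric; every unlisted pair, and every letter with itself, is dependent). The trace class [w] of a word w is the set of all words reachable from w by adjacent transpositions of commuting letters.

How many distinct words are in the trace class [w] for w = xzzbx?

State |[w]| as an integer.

3

piece 0:x — minimal
piece 1:z — minimal
piece 2:z rests on {1:z}
piece 3:b rests on {0:x, 2:z}
piece 4:x rests on {3:b}
minimal pieces: {0:x, 1:z}
ways to finish when only these pieces remain (= sum over removing one remaining piece with nothing left below it):
  1 left: {4}→1
  2 left: {3,4}→1
  3 left: {0,3,4}→1  {2,3,4}→1
  placing 0:x first → 1 extensions
  placing 1:z first → 2 extensions
total linear extensions = 3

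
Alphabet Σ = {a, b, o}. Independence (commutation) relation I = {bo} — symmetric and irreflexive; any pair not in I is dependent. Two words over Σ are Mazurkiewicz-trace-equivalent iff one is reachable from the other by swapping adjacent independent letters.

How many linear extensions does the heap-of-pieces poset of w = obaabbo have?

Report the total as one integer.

drop 0:o onto floor
drop 1:b onto floor
drop 2:a onto {0:o, 1:b}
drop 3:a onto {2:a}
drop 4:b onto {3:a}
drop 5:b onto {4:b}
drop 6:o onto {3:a}
ground layer = {0:o, 1:b}
drop-orders for the pieces not yet dropped (sum over which currently-grounded one goes next):
  1 to go: {5} 1  {6} 1
  2 to go: {4,5} 1  {5,6} 2
  3 to go: {4,5,6} 3
  4 to go: {3,4,5,6} 3
  5 to go: {2,3,4,5,6} 3
  if 0:o drops first: 3 orders
  if 1:b drops first: 3 orders
heap linearizations: 6

6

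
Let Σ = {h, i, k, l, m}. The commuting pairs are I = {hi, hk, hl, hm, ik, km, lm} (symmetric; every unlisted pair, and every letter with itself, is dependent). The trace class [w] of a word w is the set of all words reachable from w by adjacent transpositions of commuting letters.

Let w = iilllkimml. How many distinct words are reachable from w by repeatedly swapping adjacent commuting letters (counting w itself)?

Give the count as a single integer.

#0=i has no predecessor
#1=i depends on [0:i]
#2=l depends on [1:i]
#3=l depends on [2:l]
#4=l depends on [3:l]
#5=k depends on [4:l]
#6=i depends on [4:l]
#7=m depends on [6:i]
#8=m depends on [7:m]
#9=l depends on [5:k, 6:i]
sources: [0:i]
N(rest) = Σ N(rest − s) over sources s of rest; N(one piece) = 1:
  size 1 → [8]=1  [9]=1
  size 2 → [5,9]=1  [7,8]=1  [8,9]=2
  size 3 → [5,8,9]=3  [7,8,9]=3
  size 4 → [5,7,8,9]=6  [6,7,8,9]=3
  size 5 → [5,6,7,8,9]=9
  size 6 → [4,5,6,7,8,9]=9
  size 7 → [3,4,5,6,7,8,9]=9
  size 8 → [2,3,4,5,6,7,8,9]=9
  first=0(i) contributes 9

9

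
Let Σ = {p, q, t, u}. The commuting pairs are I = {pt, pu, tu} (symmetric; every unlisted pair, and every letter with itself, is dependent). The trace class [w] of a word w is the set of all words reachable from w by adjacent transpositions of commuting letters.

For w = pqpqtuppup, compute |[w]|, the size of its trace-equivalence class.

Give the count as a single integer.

piece 0:p — minimal
piece 1:q rests on {0:p}
piece 2:p rests on {1:q}
piece 3:q rests on {2:p}
piece 4:t rests on {3:q}
piece 5:u rests on {3:q}
piece 6:p rests on {3:q}
piece 7:p rests on {6:p}
piece 8:u rests on {5:u}
piece 9:p rests on {7:p}
minimal pieces: {0:p}
ways to finish when only these pieces remain (= sum over removing one remaining piece with nothing left below it):
  1 left: {4}→1  {8}→1  {9}→1
  2 left: {4,8}→2  {4,9}→2  {5,8}→1  {7,9}→1  {8,9}→2
  3 left: {4,5,8}→3  {4,7,9}→3  {4,8,9}→6  {5,8,9}→3  {6,7,9}→1  {7,8,9}→3
  4 left: {4,5,8,9}→12  {4,6,7,9}→4  {4,7,8,9}→12  {5,7,8,9}→6  {6,7,8,9}→4
  5 left: {4,5,7,8,9}→30  {4,6,7,8,9}→20  {5,6,7,8,9}→10
  6 left: {4,5,6,7,8,9}→60
  7 left: {3,4,5,6,7,8,9}→60
  8 left: {2,3,4,5,6,7,8,9}→60
  placing 0:p first → 60 extensions

60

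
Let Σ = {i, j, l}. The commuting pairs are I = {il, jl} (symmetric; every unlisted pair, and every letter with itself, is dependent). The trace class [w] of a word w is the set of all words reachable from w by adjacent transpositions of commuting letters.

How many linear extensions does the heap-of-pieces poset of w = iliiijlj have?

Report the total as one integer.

0(i) covers ∅
1(l) covers ∅
2(i) covers 0:i
3(i) covers 2:i
4(i) covers 3:i
5(j) covers 4:i
6(l) covers 1:l
7(j) covers 5:j
floor of heap: 0:i, 1:l
completions by unplaced set U, small U first (add the entries for U minus each lowest piece of U):
  |U|=1: {6}:1  {7}:1
  |U|=2: {1,6}:1  {5,7}:1  {6,7}:2
  |U|=3: {1,6,7}:3  {4,5,7}:1  {5,6,7}:3
  |U|=4: {1,5,6,7}:6  {3,4,5,7}:1  {4,5,6,7}:4
  |U|=5: {1,4,5,6,7}:10  {2,3,4,5,7}:1  {3,4,5,6,7}:5
  |U|=6: {0,2,3,4,5,7}:1  {1,3,4,5,6,7}:15  {2,3,4,5,6,7}:6
  start at 0(i): 21
  start at 1(l): 7
sum over floor = 28

28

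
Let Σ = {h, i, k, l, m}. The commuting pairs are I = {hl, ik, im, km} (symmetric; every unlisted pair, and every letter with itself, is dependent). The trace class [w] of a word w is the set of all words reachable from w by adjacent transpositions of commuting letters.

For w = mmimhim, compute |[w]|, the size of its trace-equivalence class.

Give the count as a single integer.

#0=m has no predecessor
#1=m depends on [0:m]
#2=i has no predecessor
#3=m depends on [1:m]
#4=h depends on [2:i, 3:m]
#5=i depends on [4:h]
#6=m depends on [4:h]
sources: [0:m, 2:i]
N(rest) = Σ N(rest − s) over sources s of rest; N(one piece) = 1:
  size 1 → [5]=1  [6]=1
  size 2 → [5,6]=2
  size 3 → [4,5,6]=2
  size 4 → [2,4,5,6]=2  [3,4,5,6]=2
  size 5 → [1,3,4,5,6]=2  [2,3,4,5,6]=4
  first=0(m) contributes 6
  first=2(i) contributes 2
|[w]| = 8

8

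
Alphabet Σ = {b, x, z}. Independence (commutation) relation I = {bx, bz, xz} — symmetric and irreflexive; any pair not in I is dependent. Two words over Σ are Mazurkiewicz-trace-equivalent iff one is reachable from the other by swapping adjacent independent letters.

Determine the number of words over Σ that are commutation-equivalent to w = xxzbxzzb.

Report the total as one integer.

560

piece 0:x — minimal
piece 1:x rests on {0:x}
piece 2:z — minimal
piece 3:b — minimal
piece 4:x rests on {1:x}
piece 5:z rests on {2:z}
piece 6:z rests on {5:z}
piece 7:b rests on {3:b}
minimal pieces: {0:x, 2:z, 3:b}
ways to finish when only these pieces remain (= sum over removing one remaining piece with nothing left below it):
  1 left: {4}→1  {6}→1  {7}→1
  2 left: {1,4}→1  {3,7}→1  {4,6}→2  {4,7}→2  {5,6}→1  {6,7}→2
  3 left: {0,1,4}→1  {1,4,6}→3  {1,4,7}→3  {2,5,6}→1  {3,4,7}→3  {3,6,7}→3  {4,5,6}→3  {4,6,7}→6  {5,6,7}→3
  4 left: {0,1,4,6}→4  {0,1,4,7}→4  {1,3,4,7}→6  {1,4,5,6}→6  {1,4,6,7}→12  {2,4,5,6}→4  {2,5,6,7}→4  {3,4,6,7}→12  {3,5,6,7}→6  {4,5,6,7}→12
  5 left: {0,1,3,4,7}→10  {0,1,4,5,6}→10  {0,1,4,6,7}→20  {1,2,4,5,6}→10  {1,3,4,6,7}→30  {1,4,5,6,7}→30  {2,3,5,6,7}→10  {2,4,5,6,7}→20  {3,4,5,6,7}→30
  6 left: {0,1,2,4,5,6}→20  {0,1,3,4,6,7}→60  {0,1,4,5,6,7}→60  {1,2,4,5,6,7}→60  {1,3,4,5,6,7}→90  {2,3,4,5,6,7}→60
  placing 0:x first → 210 extensions
  placing 2:z first → 210 extensions
  placing 3:b first → 140 extensions
total linear extensions = 560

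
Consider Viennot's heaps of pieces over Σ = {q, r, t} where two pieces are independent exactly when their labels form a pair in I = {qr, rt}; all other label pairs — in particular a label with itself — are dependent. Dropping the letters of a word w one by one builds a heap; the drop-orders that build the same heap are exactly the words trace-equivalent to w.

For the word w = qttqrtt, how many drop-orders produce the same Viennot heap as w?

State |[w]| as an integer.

7

drop 0:q onto floor
drop 1:t onto {0:q}
drop 2:t onto {1:t}
drop 3:q onto {2:t}
drop 4:r onto floor
drop 5:t onto {3:q}
drop 6:t onto {5:t}
ground layer = {0:q, 4:r}
drop-orders for the pieces not yet dropped (sum over which currently-grounded one goes next):
  1 to go: {4} 1  {6} 1
  2 to go: {4,6} 2  {5,6} 1
  3 to go: {3,5,6} 1  {4,5,6} 3
  4 to go: {2,3,5,6} 1  {3,4,5,6} 4
  5 to go: {1,2,3,5,6} 1  {2,3,4,5,6} 5
  if 0:q drops first: 6 orders
  if 4:r drops first: 1 orders
heap linearizations: 7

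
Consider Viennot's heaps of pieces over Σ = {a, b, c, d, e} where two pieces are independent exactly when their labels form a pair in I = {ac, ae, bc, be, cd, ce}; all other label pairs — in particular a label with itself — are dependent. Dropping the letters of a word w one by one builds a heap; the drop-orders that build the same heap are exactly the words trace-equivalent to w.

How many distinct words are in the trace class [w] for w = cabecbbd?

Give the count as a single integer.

140

0(c) covers ∅
1(a) covers ∅
2(b) covers 1:a
3(e) covers ∅
4(c) covers 0:c
5(b) covers 2:b
6(b) covers 5:b
7(d) covers 3:e, 6:b
floor of heap: 0:c, 1:a, 3:e
completions by unplaced set U, small U first (add the entries for U minus each lowest piece of U):
  |U|=1: {4}:1  {7}:1
  |U|=2: {0,4}:1  {3,7}:1  {4,7}:2  {6,7}:1
  |U|=3: {0,4,7}:3  {3,4,7}:3  {3,6,7}:2  {4,6,7}:3  {5,6,7}:1
  |U|=4: {0,3,4,7}:6  {0,4,6,7}:6  {2,5,6,7}:1  {3,4,6,7}:8  {3,5,6,7}:3  {4,5,6,7}:4
  |U|=5: {0,3,4,6,7}:20  {0,4,5,6,7}:10  {1,2,5,6,7}:1  {2,3,5,6,7}:4  {2,4,5,6,7}:5  {3,4,5,6,7}:15
  |U|=6: {0,2,4,5,6,7}:15  {0,3,4,5,6,7}:45  {1,2,3,5,6,7}:5  {1,2,4,5,6,7}:6  {2,3,4,5,6,7}:24
  start at 0(c): 35
  start at 1(a): 84
  start at 3(e): 21
sum over floor = 140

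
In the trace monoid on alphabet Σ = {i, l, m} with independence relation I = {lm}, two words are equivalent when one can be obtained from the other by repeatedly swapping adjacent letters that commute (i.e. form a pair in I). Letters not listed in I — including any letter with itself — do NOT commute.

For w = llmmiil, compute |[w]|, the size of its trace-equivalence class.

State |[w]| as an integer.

drop 0:l onto floor
drop 1:l onto {0:l}
drop 2:m onto floor
drop 3:m onto {2:m}
drop 4:i onto {1:l, 3:m}
drop 5:i onto {4:i}
drop 6:l onto {5:i}
ground layer = {0:l, 2:m}
drop-orders for the pieces not yet dropped (sum over which currently-grounded one goes next):
  1 to go: {6} 1
  2 to go: {5,6} 1
  3 to go: {4,5,6} 1
  4 to go: {1,4,5,6} 1  {3,4,5,6} 1
  5 to go: {0,1,4,5,6} 1  {1,3,4,5,6} 2  {2,3,4,5,6} 1
  if 0:l drops first: 3 orders
  if 2:m drops first: 3 orders
heap linearizations: 6

6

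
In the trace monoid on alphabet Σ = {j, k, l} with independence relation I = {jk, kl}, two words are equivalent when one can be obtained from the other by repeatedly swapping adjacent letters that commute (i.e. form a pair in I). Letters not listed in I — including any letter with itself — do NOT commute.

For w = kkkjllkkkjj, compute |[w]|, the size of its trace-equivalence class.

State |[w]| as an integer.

462

drop 0:k onto floor
drop 1:k onto {0:k}
drop 2:k onto {1:k}
drop 3:j onto floor
drop 4:l onto {3:j}
drop 5:l onto {4:l}
drop 6:k onto {2:k}
drop 7:k onto {6:k}
drop 8:k onto {7:k}
drop 9:j onto {5:l}
drop 10:j onto {9:j}
ground layer = {0:k, 3:j}
drop-orders for the pieces not yet dropped (sum over which currently-grounded one goes next):
  1 to go: {8} 1  {10} 1
  2 to go: {7,8} 1  {8,10} 2  {9,10} 1
  3 to go: {5,9,10} 1  {6,7,8} 1  {7,8,10} 3  {8,9,10} 3
  4 to go: {2,6,7,8} 1  {4,5,9,10} 1  {5,8,9,10} 4  {6,7,8,10} 4  {7,8,9,10} 6
  5 to go: {1,2,6,7,8} 1  {2,6,7,8,10} 5  {3,4,5,9,10} 1  {4,5,8,9,10} 5  {5,7,8,9,10} 10  {6,7,8,9,10} 10
  6 to go: {0,1,2,6,7,8} 1  {1,2,6,7,8,10} 6  {2,6,7,8,9,10} 15  {3,4,5,8,9,10} 6  {4,5,7,8,9,10} 15  {5,6,7,8,9,10} 20
  7 to go: {0,1,2,6,7,8,10} 7  {1,2,6,7,8,9,10} 21  {2,5,6,7,8,9,10} 35  {3,4,5,7,8,9,10} 21  {4,5,6,7,8,9,10} 35
  8 to go: {0,1,2,6,7,8,9,10} 28  {1,2,5,6,7,8,9,10} 56  {2,4,5,6,7,8,9,10} 70  {3,4,5,6,7,8,9,10} 56
  9 to go: {0,1,2,5,6,7,8,9,10} 84  {1,2,4,5,6,7,8,9,10} 126  {2,3,4,5,6,7,8,9,10} 126
  if 0:k drops first: 252 orders
  if 3:j drops first: 210 orders
heap linearizations: 462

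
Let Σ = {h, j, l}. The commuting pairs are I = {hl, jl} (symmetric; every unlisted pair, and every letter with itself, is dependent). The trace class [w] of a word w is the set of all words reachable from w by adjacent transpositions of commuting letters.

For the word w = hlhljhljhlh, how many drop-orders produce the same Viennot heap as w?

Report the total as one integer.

piece 0:h — minimal
piece 1:l — minimal
piece 2:h rests on {0:h}
piece 3:l rests on {1:l}
piece 4:j rests on {2:h}
piece 5:h rests on {4:j}
piece 6:l rests on {3:l}
piece 7:j rests on {5:h}
piece 8:h rests on {7:j}
piece 9:l rests on {6:l}
piece 10:h rests on {8:h}
minimal pieces: {0:h, 1:l}
ways to finish when only these pieces remain (= sum over removing one remaining piece with nothing left below it):
  1 left: {9}→1  {10}→1
  2 left: {6,9}→1  {8,10}→1  {9,10}→2
  3 left: {3,6,9}→1  {6,9,10}→3  {7,8,10}→1  {8,9,10}→3
  4 left: {1,3,6,9}→1  {3,6,9,10}→4  {5,7,8,10}→1  {6,8,9,10}→6  {7,8,9,10}→4
  5 left: {1,3,6,9,10}→5  {3,6,8,9,10}→10  {4,5,7,8,10}→1  {5,7,8,9,10}→5  {6,7,8,9,10}→10
  6 left: {1,3,6,8,9,10}→15  {2,4,5,7,8,10}→1  {3,6,7,8,9,10}→20  {4,5,7,8,9,10}→6  {5,6,7,8,9,10}→15
  7 left: {0,2,4,5,7,8,10}→1  {1,3,6,7,8,9,10}→35  {2,4,5,7,8,9,10}→7  {3,5,6,7,8,9,10}→35  {4,5,6,7,8,9,10}→21
  8 left: {0,2,4,5,7,8,9,10}→8  {1,3,5,6,7,8,9,10}→70  {2,4,5,6,7,8,9,10}→28  {3,4,5,6,7,8,9,10}→56
  9 left: {0,2,4,5,6,7,8,9,10}→36  {1,3,4,5,6,7,8,9,10}→126  {2,3,4,5,6,7,8,9,10}→84
  placing 0:h first → 210 extensions
  placing 1:l first → 120 extensions
total linear extensions = 330

330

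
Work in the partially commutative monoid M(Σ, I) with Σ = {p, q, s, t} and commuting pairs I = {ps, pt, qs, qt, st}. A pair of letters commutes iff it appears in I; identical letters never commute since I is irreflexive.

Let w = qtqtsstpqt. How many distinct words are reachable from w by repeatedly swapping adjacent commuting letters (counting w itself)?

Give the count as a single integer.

3150

#0=q has no predecessor
#1=t has no predecessor
#2=q depends on [0:q]
#3=t depends on [1:t]
#4=s has no predecessor
#5=s depends on [4:s]
#6=t depends on [3:t]
#7=p depends on [2:q]
#8=q depends on [7:p]
#9=t depends on [6:t]
sources: [0:q, 1:t, 4:s]
N(rest) = Σ N(rest − s) over sources s of rest; N(one piece) = 1:
  size 1 → [5]=1  [8]=1  [9]=1
  size 2 → [4,5]=1  [5,8]=2  [5,9]=2  [6,9]=1  [7,8]=1  [8,9]=2
  size 3 → [2,7,8]=1  [3,6,9]=1  [4,5,8]=3  [4,5,9]=3  [5,6,9]=3  [5,7,8]=3  [5,8,9]=6  [6,8,9]=3  [7,8,9]=3
  size 4 → [0,2,7,8]=1  [1,3,6,9]=1  [2,5,7,8]=4  [2,7,8,9]=4  [3,5,6,9]=4  [3,6,8,9]=4  [4,5,6,9]=6  [4,5,7,8]=6  [4,5,8,9]=12  [5,6,8,9]=12  [5,7,8,9]=12  [6,7,8,9]=6
  size 5 → [0,2,5,7,8]=5  [0,2,7,8,9]=5  [1,3,5,6,9]=5  [1,3,6,8,9]=5  [2,4,5,7,8]=10  [2,5,7,8,9]=20  [2,6,7,8,9]=10  [3,4,5,6,9]=10  [3,5,6,8,9]=20  [3,6,7,8,9]=10  [4,5,6,8,9]=30  [4,5,7,8,9]=30  [5,6,7,8,9]=30
  size 6 → [0,2,4,5,7,8]=15  [0,2,5,7,8,9]=30  [0,2,6,7,8,9]=15  [1,3,4,5,6,9]=15  [1,3,5,6,8,9]=30  [1,3,6,7,8,9]=15  [2,3,6,7,8,9]=20  [2,4,5,7,8,9]=60  [2,5,6,7,8,9]=60  [3,4,5,6,8,9]=60  [3,5,6,7,8,9]=60  [4,5,6,7,8,9]=90
  size 7 → [0,2,3,6,7,8,9]=35  [0,2,4,5,7,8,9]=105  [0,2,5,6,7,8,9]=105  [1,2,3,6,7,8,9]=35  [1,3,4,5,6,8,9]=105  [1,3,5,6,7,8,9]=105  [2,3,5,6,7,8,9]=140  [2,4,5,6,7,8,9]=210  [3,4,5,6,7,8,9]=210
  size 8 → [0,1,2,3,6,7,8,9]=70  [0,2,3,5,6,7,8,9]=280  [0,2,4,5,6,7,8,9]=420  [1,2,3,5,6,7,8,9]=280  [1,3,4,5,6,7,8,9]=420  [2,3,4,5,6,7,8,9]=560
  first=0(q) contributes 1260
  first=1(t) contributes 1260
  first=4(s) contributes 630
|[w]| = 3150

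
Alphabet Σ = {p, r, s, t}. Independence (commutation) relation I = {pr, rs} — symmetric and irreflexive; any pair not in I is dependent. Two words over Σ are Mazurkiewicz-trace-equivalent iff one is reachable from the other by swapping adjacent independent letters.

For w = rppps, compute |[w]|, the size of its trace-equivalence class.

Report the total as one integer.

piece 0:r — minimal
piece 1:p — minimal
piece 2:p rests on {1:p}
piece 3:p rests on {2:p}
piece 4:s rests on {3:p}
minimal pieces: {0:r, 1:p}
ways to finish when only these pieces remain (= sum over removing one remaining piece with nothing left below it):
  1 left: {0}→1  {4}→1
  2 left: {0,4}→2  {3,4}→1
  3 left: {0,3,4}→3  {2,3,4}→1
  placing 0:r first → 1 extensions
  placing 1:p first → 4 extensions
total linear extensions = 5

5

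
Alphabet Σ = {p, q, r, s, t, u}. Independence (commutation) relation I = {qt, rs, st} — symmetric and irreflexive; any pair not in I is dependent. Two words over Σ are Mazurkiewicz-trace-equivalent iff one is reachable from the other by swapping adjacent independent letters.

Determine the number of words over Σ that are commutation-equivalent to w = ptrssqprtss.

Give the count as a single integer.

36

#0=p has no predecessor
#1=t depends on [0:p]
#2=r depends on [1:t]
#3=s depends on [0:p]
#4=s depends on [3:s]
#5=q depends on [2:r, 4:s]
#6=p depends on [5:q]
#7=r depends on [6:p]
#8=t depends on [7:r]
#9=s depends on [6:p]
#10=s depends on [9:s]
sources: [0:p]
N(rest) = Σ N(rest − s) over sources s of rest; N(one piece) = 1:
  size 1 → [8]=1  [10]=1
  size 2 → [7,8]=1  [8,10]=2  [9,10]=1
  size 3 → [7,8,10]=3  [8,9,10]=3
  size 4 → [7,8,9,10]=6
  size 5 → [6,7,8,9,10]=6
  size 6 → [5,6,7,8,9,10]=6
  size 7 → [2,5,6,7,8,9,10]=6  [4,5,6,7,8,9,10]=6
  size 8 → [1,2,5,6,7,8,9,10]=6  [2,4,5,6,7,8,9,10]=12  [3,4,5,6,7,8,9,10]=6
  size 9 → [1,2,4,5,6,7,8,9,10]=18  [2,3,4,5,6,7,8,9,10]=18
  first=0(p) contributes 36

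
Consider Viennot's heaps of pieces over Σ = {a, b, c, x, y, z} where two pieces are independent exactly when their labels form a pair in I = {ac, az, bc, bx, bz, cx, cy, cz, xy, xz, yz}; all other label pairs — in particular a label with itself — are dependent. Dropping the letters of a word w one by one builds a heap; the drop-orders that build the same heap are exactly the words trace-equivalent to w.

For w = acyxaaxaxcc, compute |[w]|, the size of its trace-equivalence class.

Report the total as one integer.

drop 0:a onto floor
drop 1:c onto floor
drop 2:y onto {0:a}
drop 3:x onto {0:a}
drop 4:a onto {2:y, 3:x}
drop 5:a onto {4:a}
drop 6:x onto {5:a}
drop 7:a onto {6:x}
drop 8:x onto {7:a}
drop 9:c onto {1:c}
drop 10:c onto {9:c}
ground layer = {0:a, 1:c}
drop-orders for the pieces not yet dropped (sum over which currently-grounded one goes next):
  1 to go: {8} 1  {10} 1
  2 to go: {7,8} 1  {8,10} 2  {9,10} 1
  3 to go: {1,9,10} 1  {6,7,8} 1  {7,8,10} 3  {8,9,10} 3
  4 to go: {1,8,9,10} 4  {5,6,7,8} 1  {6,7,8,10} 4  {7,8,9,10} 6
  5 to go: {1,7,8,9,10} 10  {4,5,6,7,8} 1  {5,6,7,8,10} 5  {6,7,8,9,10} 10
  6 to go: {1,6,7,8,9,10} 20  {2,4,5,6,7,8} 1  {3,4,5,6,7,8} 1  {4,5,6,7,8,10} 6  {5,6,7,8,9,10} 15
  7 to go: {1,5,6,7,8,9,10} 35  {2,3,4,5,6,7,8} 2  {2,4,5,6,7,8,10} 7  {3,4,5,6,7,8,10} 7  {4,5,6,7,8,9,10} 21
  8 to go: {0,2,3,4,5,6,7,8} 2  {1,4,5,6,7,8,9,10} 56  {2,3,4,5,6,7,8,10} 16  {2,4,5,6,7,8,9,10} 28  {3,4,5,6,7,8,9,10} 28
  9 to go: {0,2,3,4,5,6,7,8,10} 18  {1,2,4,5,6,7,8,9,10} 84  {1,3,4,5,6,7,8,9,10} 84  {2,3,4,5,6,7,8,9,10} 72
  if 0:a drops first: 240 orders
  if 1:c drops first: 90 orders
heap linearizations: 330

330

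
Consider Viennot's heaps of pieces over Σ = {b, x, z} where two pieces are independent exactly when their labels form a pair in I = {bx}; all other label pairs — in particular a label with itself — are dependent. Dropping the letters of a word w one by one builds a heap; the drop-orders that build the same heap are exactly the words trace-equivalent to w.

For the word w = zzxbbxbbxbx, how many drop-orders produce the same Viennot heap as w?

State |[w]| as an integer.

126

drop 0:z onto floor
drop 1:z onto {0:z}
drop 2:x onto {1:z}
drop 3:b onto {1:z}
drop 4:b onto {3:b}
drop 5:x onto {2:x}
drop 6:b onto {4:b}
drop 7:b onto {6:b}
drop 8:x onto {5:x}
drop 9:b onto {7:b}
drop 10:x onto {8:x}
ground layer = {0:z}
drop-orders for the pieces not yet dropped (sum over which currently-grounded one goes next):
  1 to go: {9} 1  {10} 1
  2 to go: {7,9} 1  {8,10} 1  {9,10} 2
  3 to go: {5,8,10} 1  {6,7,9} 1  {7,9,10} 3  {8,9,10} 3
  4 to go: {2,5,8,10} 1  {4,6,7,9} 1  {5,8,9,10} 4  {6,7,9,10} 4  {7,8,9,10} 6
  5 to go: {2,5,8,9,10} 5  {3,4,6,7,9} 1  {4,6,7,9,10} 5  {5,7,8,9,10} 10  {6,7,8,9,10} 10
  6 to go: {2,5,7,8,9,10} 15  {3,4,6,7,9,10} 6  {4,6,7,8,9,10} 15  {5,6,7,8,9,10} 20
  7 to go: {2,5,6,7,8,9,10} 35  {3,4,6,7,8,9,10} 21  {4,5,6,7,8,9,10} 35
  8 to go: {2,4,5,6,7,8,9,10} 70  {3,4,5,6,7,8,9,10} 56
  9 to go: {2,3,4,5,6,7,8,9,10} 126
  if 0:z drops first: 126 orders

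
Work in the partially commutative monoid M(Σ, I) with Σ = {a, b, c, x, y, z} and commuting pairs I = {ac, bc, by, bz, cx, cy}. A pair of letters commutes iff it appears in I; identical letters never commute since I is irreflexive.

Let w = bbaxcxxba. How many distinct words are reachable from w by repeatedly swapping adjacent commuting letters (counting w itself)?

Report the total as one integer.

0(b) covers ∅
1(b) covers 0:b
2(a) covers 1:b
3(x) covers 2:a
4(c) covers ∅
5(x) covers 3:x
6(x) covers 5:x
7(b) covers 6:x
8(a) covers 7:b
floor of heap: 0:b, 4:c
completions by unplaced set U, small U first (add the entries for U minus each lowest piece of U):
  |U|=1: {4}:1  {8}:1
  |U|=2: {4,8}:2  {7,8}:1
  |U|=3: {4,7,8}:3  {6,7,8}:1
  |U|=4: {4,6,7,8}:4  {5,6,7,8}:1
  |U|=5: {3,5,6,7,8}:1  {4,5,6,7,8}:5
  |U|=6: {2,3,5,6,7,8}:1  {3,4,5,6,7,8}:6
  |U|=7: {1,2,3,5,6,7,8}:1  {2,3,4,5,6,7,8}:7
  start at 0(b): 8
  start at 4(c): 1
sum over floor = 9

9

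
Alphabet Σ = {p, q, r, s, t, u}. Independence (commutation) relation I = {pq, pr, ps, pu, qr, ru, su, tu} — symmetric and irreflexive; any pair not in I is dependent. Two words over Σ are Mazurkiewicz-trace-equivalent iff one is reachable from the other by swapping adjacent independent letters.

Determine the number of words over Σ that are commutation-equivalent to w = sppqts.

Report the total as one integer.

piece 0:s — minimal
piece 1:p — minimal
piece 2:p rests on {1:p}
piece 3:q rests on {0:s}
piece 4:t rests on {2:p, 3:q}
piece 5:s rests on {4:t}
minimal pieces: {0:s, 1:p}
ways to finish when only these pieces remain (= sum over removing one remaining piece with nothing left below it):
  1 left: {5}→1
  2 left: {4,5}→1
  3 left: {2,4,5}→1  {3,4,5}→1
  4 left: {0,3,4,5}→1  {1,2,4,5}→1  {2,3,4,5}→2
  placing 0:s first → 3 extensions
  placing 1:p first → 3 extensions
total linear extensions = 6

6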